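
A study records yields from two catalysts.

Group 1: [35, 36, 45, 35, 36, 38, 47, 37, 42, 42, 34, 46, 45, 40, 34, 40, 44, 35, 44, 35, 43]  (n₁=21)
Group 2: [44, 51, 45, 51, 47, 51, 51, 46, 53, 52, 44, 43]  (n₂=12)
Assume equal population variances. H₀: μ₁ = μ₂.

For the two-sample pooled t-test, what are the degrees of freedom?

df = n₁ + n₂ − 2 = 21 + 12 − 2 = 31

degrees of freedom = 31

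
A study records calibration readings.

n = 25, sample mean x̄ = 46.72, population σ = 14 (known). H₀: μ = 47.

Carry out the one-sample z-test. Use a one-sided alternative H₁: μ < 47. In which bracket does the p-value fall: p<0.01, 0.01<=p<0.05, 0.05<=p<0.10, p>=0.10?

p-value bracket: p>=0.10

SE = σ/√n = 14/√25 = 2.8000
z = (x̄−μ₀)/SE = (46.72−47)/2.8000 = -0.1000
p-value (one-sided, H₁ less) = 0.46017
→ bracket: p>=0.10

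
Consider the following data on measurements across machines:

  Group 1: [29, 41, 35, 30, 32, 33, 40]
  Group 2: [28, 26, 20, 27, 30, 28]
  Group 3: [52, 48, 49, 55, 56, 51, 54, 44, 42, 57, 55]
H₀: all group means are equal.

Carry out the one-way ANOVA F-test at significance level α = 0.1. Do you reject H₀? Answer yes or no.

reject H₀: yes

Group means [34.29, 26.50, 51.18], grand mean 40.083
SSB = Σnᵢ(x̄ᵢ−x̄)² = 2697.268; SSW = ΣΣ(x−x̄ᵢ)² = 436.565
MSB = 2697.268/2 = 1348.6342; MSW = 436.565/21 = 20.7888
F = MSB/MSW = 64.8731
df = (2, 21)
p-value (upper-tail) = 0.00000
At α=0.1: p < α → reject H₀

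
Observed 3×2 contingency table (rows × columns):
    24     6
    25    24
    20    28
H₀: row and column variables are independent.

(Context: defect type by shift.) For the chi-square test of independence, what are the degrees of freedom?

df = (r−1)(c−1) = (3−1)·(2−1) = 2

degrees of freedom = 2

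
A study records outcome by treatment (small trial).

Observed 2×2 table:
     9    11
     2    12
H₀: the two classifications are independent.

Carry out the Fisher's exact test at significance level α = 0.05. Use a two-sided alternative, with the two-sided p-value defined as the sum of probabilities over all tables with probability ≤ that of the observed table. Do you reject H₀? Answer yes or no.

Margins: r₁=20, r₂=14, c₁=11, c₂=23, n=34
p_obs = C(20,9)·C(14,2)/C(34,11); sum pmf over tables with pmf ≤ p_obs
p-value (two-sided) = 0.07642
At α=0.05: p ≥ α → fail to reject H₀

reject H₀: no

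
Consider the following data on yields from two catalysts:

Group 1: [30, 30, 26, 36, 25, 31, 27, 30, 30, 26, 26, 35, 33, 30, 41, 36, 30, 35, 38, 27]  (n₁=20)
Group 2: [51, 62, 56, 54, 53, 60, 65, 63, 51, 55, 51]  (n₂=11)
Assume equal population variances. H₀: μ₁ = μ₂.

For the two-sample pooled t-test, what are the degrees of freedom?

degrees of freedom = 29

df = n₁ + n₂ − 2 = 20 + 11 − 2 = 29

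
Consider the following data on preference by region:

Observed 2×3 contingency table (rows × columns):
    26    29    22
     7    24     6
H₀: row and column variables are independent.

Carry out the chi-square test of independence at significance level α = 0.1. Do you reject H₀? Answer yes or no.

reject H₀: yes

Row totals [77, 37], col totals [33, 53, 28], n=114
χ² = (26−22.29)²/22.29 + (29−35.80)²/35.80 + (22−18.91)²/18.91 + (7−10.71)²/10.71 + (24−17.20)²/17.20 + (6−9.09)²/9.09 = 7.4341
df = 2
p-value (upper-tail) = 0.02431
At α=0.1: p < α → reject H₀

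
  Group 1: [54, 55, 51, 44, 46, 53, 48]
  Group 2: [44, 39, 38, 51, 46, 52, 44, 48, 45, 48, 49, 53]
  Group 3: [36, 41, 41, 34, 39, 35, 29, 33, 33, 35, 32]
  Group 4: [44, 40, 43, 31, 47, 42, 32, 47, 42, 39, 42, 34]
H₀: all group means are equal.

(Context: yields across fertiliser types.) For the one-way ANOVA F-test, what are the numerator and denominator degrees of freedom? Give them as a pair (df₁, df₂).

degrees of freedom = [3, 38]

k = 4 groups, N = 42 total
df = (k−1, N−k) = (4−1, 42−4) = (3, 38)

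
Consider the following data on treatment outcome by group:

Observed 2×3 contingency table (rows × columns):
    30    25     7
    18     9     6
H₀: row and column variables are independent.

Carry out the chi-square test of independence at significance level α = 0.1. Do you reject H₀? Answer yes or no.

reject H₀: no

Row totals [62, 33], col totals [48, 34, 13], n=95
χ² = (30−31.33)²/31.33 + (25−22.19)²/22.19 + (7−8.48)²/8.48 + (18−16.67)²/16.67 + (9−11.81)²/11.81 + (6−4.52)²/4.52 = 1.9339
df = 2
p-value (upper-tail) = 0.38024
At α=0.1: p ≥ α → fail to reject H₀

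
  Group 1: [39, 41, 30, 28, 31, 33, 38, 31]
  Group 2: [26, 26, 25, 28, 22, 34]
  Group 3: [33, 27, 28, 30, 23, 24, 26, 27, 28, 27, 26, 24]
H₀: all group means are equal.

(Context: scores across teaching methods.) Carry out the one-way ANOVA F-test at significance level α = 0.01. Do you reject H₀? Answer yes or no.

reject H₀: yes

Group means [33.88, 26.83, 26.92], grand mean 29.038
SSB = Σnᵢ(x̄ᵢ−x̄)² = 270.337; SSW = ΣΣ(x−x̄ᵢ)² = 324.625
MSB = 270.337/2 = 135.1683; MSW = 324.625/23 = 14.1141
F = MSB/MSW = 9.5768
df = (2, 23)
p-value (upper-tail) = 0.00094
At α=0.01: p < α → reject H₀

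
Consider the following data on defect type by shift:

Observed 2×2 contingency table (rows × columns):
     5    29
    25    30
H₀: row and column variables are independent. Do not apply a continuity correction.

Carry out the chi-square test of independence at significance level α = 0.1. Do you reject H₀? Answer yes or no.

reject H₀: yes

Row totals [34, 55], col totals [30, 59], n=89
χ² = (5−11.46)²/11.46 + (29−22.54)²/22.54 + (25−18.54)²/18.54 + (30−36.46)²/36.46 = 8.8902
df = 1
p-value (upper-tail) = 0.00287
At α=0.1: p < α → reject H₀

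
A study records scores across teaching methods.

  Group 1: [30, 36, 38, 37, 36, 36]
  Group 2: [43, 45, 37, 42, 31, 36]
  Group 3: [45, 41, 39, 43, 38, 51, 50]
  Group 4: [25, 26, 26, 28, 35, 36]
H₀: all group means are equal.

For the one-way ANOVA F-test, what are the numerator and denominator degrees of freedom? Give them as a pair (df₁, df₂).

k = 4 groups, N = 25 total
df = (k−1, N−k) = (4−1, 25−4) = (3, 21)

degrees of freedom = [3, 21]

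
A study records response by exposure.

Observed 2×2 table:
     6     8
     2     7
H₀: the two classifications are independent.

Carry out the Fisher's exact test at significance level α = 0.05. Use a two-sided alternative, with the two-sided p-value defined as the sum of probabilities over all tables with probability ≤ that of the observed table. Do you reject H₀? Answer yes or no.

reject H₀: no

Margins: r₁=14, r₂=9, c₁=8, c₂=15, n=23
p_obs = C(14,6)·C(9,2)/C(23,8); sum pmf over tables with pmf ≤ p_obs
p-value (two-sided) = 0.39978
At α=0.05: p ≥ α → fail to reject H₀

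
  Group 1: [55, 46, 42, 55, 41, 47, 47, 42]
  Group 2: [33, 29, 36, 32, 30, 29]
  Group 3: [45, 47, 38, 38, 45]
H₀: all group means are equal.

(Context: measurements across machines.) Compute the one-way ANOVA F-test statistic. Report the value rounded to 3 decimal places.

Group means [46.88, 31.50, 42.60], grand mean 40.895
SSB = Σnᵢ(x̄ᵢ−x̄)² = 830.214; SSW = ΣΣ(x−x̄ᵢ)² = 325.575
MSB = 830.214/2 = 415.1072; MSW = 325.575/16 = 20.3484
F = MSB/MSW = 20.4000
df = (2, 16)

test statistic = 20.400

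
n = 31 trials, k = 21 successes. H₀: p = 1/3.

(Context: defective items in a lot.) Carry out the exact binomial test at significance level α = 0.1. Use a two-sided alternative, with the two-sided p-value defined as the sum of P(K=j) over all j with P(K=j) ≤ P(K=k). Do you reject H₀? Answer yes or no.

Exact binomial: n=31, k=21, p₀=1/3=0.3333
P(X=j) = C(n,j)·p₀^j·(1−p₀)^(n−j); p = Σ P(X=j) over j with P(X=j) ≤ P(X=21)
p-value (two-sided) = 0.00015
At α=0.1: p < α → reject H₀

reject H₀: yes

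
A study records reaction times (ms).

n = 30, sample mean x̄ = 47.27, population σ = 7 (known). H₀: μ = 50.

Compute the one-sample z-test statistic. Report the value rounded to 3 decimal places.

test statistic = -2.136

SE = σ/√n = 7/√30 = 1.2780
z = (x̄−μ₀)/SE = (47.27−50)/1.2780 = -2.1361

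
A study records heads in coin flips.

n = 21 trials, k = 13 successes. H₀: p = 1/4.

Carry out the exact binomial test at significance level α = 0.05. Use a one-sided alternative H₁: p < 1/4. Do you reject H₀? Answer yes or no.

reject H₀: no

Exact binomial: n=21, k=13, p₀=1/4=0.2500
P(X≤13) from Σ C(n,i)·p₀^i·(1−p₀)^(n−i)
p-value (one-sided, H₁ less) = 0.99993
At α=0.05: p ≥ α → fail to reject H₀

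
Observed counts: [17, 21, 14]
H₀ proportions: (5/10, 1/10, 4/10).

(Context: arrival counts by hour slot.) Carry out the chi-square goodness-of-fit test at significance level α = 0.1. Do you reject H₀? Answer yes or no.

n = 52; E_i = n·p_i = [26.00, 5.20, 20.80]
χ² = (17−26.00)²/26.00 + (21−5.20)²/5.20 + (14−20.80)²/20.80 = 53.3462
df = 2
p-value (upper-tail) = 0.00000
At α=0.1: p < α → reject H₀

reject H₀: yes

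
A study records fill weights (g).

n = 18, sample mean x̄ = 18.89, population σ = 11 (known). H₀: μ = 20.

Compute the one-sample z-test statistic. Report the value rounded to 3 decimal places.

SE = σ/√n = 11/√18 = 2.5927
z = (x̄−μ₀)/SE = (18.89−20)/2.5927 = -0.4281

test statistic = -0.428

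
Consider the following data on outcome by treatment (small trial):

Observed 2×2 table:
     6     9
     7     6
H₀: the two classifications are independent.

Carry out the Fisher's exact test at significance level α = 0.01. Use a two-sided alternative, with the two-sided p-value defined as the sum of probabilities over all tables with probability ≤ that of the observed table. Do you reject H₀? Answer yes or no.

reject H₀: no

Margins: r₁=15, r₂=13, c₁=13, c₂=15, n=28
p_obs = C(15,6)·C(13,7)/C(28,13); sum pmf over tables with pmf ≤ p_obs
p-value (two-sided) = 0.70508
At α=0.01: p ≥ α → fail to reject H₀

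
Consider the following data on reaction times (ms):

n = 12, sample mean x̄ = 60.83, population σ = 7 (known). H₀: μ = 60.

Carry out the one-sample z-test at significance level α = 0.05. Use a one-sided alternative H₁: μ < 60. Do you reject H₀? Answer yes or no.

reject H₀: no

SE = σ/√n = 7/√12 = 2.0207
z = (x̄−μ₀)/SE = (60.83−60)/2.0207 = 0.4107
p-value (one-sided, H₁ less) = 0.65937
At α=0.05: p ≥ α → fail to reject H₀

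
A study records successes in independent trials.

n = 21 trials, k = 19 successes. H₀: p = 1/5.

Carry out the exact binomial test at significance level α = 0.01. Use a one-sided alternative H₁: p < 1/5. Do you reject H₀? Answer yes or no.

Exact binomial: n=21, k=19, p₀=1/5=0.2000
P(X≤19) from Σ C(n,i)·p₀^i·(1−p₀)^(n−i)
p-value (one-sided, H₁ less) = 1.00000
At α=0.01: p ≥ α → fail to reject H₀

reject H₀: no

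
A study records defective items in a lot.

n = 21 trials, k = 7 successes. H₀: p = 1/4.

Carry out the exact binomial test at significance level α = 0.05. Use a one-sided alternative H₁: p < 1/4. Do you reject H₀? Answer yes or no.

Exact binomial: n=21, k=7, p₀=1/4=0.2500
P(X≤7) from Σ C(n,i)·p₀^i·(1−p₀)^(n−i)
p-value (one-sided, H₁ less) = 0.87009
At α=0.05: p ≥ α → fail to reject H₀

reject H₀: no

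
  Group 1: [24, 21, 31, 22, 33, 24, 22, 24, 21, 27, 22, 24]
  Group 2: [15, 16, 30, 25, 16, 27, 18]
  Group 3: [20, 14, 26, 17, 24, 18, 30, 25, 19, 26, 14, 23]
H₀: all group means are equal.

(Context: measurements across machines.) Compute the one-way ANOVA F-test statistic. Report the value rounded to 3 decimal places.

test statistic = 1.734

Group means [24.58, 21.00, 21.33], grand mean 22.516
SSB = Σnᵢ(x̄ᵢ−x̄)² = 84.159; SSW = ΣΣ(x−x̄ᵢ)² = 679.583
MSB = 84.159/2 = 42.0793; MSW = 679.583/28 = 24.2708
F = MSB/MSW = 1.7337
df = (2, 28)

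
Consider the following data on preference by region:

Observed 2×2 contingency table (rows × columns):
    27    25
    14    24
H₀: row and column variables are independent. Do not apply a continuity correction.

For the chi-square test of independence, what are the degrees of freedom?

degrees of freedom = 1

df = (r−1)(c−1) = (2−1)·(2−1) = 1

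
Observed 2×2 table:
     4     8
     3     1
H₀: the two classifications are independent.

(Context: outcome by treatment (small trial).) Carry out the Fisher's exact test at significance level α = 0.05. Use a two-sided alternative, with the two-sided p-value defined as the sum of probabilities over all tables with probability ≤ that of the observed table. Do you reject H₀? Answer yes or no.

Margins: r₁=12, r₂=4, c₁=7, c₂=9, n=16
p_obs = C(12,4)·C(4,3)/C(16,7); sum pmf over tables with pmf ≤ p_obs
p-value (two-sided) = 0.26154
At α=0.05: p ≥ α → fail to reject H₀

reject H₀: no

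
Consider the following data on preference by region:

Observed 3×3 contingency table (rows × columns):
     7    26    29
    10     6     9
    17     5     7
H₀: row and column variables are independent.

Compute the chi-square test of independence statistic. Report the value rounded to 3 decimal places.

test statistic = 23.418

Row totals [62, 25, 29], col totals [34, 37, 45], n=116
χ² = (7−18.17)²/18.17 + (26−19.78)²/19.78 + (29−24.05)²/24.05 + (10−7.33)²/7.33 + (6−7.97)²/7.97 + (9−9.70)²/9.70 + (17−8.50)²/8.50 + (5−9.25)²/9.25 + (7−11.25)²/11.25 = 23.4177
df = 4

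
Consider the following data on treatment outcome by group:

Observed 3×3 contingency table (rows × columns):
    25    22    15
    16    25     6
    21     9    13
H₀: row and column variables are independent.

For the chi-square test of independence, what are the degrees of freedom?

degrees of freedom = 4

df = (r−1)(c−1) = (3−1)·(3−1) = 4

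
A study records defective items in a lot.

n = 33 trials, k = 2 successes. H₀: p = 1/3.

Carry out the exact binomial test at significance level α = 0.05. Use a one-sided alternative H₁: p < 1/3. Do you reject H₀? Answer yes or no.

Exact binomial: n=33, k=2, p₀=1/3=0.3333
P(X≤2) from Σ C(n,i)·p₀^i·(1−p₀)^(n−i)
p-value (one-sided, H₁ less) = 0.00023
At α=0.05: p < α → reject H₀

reject H₀: yes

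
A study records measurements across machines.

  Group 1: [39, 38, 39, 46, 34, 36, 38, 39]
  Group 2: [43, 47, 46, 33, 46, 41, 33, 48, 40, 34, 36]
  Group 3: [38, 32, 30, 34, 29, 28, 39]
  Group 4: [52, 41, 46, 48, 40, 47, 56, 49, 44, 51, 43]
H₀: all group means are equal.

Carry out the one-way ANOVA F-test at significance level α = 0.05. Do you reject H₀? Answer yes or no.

reject H₀: yes

Group means [38.62, 40.64, 32.86, 47.00], grand mean 40.622
SSB = Σnᵢ(x̄ᵢ−x̄)² = 901.425; SSW = ΣΣ(x−x̄ᵢ)² = 775.278
MSB = 901.425/3 = 300.4750; MSW = 775.278/33 = 23.4933
F = MSB/MSW = 12.7898
df = (3, 33)
p-value (upper-tail) = 0.00001
At α=0.05: p < α → reject H₀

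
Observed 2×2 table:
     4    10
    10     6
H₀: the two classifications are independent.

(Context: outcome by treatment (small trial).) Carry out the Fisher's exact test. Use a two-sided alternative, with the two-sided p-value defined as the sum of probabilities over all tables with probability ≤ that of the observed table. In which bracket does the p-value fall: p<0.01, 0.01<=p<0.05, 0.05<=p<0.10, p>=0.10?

p-value bracket: 0.05<=p<0.10

Margins: r₁=14, r₂=16, c₁=14, c₂=16, n=30
p_obs = C(14,4)·C(16,10)/C(30,14); sum pmf over tables with pmf ≤ p_obs
p-value (two-sided) = 0.08126
→ bracket: 0.05<=p<0.10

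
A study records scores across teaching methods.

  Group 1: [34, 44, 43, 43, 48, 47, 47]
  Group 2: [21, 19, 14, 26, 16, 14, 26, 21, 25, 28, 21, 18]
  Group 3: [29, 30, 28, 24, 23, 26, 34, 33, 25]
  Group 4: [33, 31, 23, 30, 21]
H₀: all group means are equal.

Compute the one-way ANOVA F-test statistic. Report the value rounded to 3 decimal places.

Group means [43.71, 20.75, 28.00, 27.60], grand mean 28.636
SSB = Σnᵢ(x̄ᵢ−x̄)² = 2346.758; SSW = ΣΣ(x−x̄ᵢ)² = 616.879
MSB = 2346.758/3 = 782.2526; MSW = 616.879/29 = 21.2717
F = MSB/MSW = 36.7744
df = (3, 29)

test statistic = 36.774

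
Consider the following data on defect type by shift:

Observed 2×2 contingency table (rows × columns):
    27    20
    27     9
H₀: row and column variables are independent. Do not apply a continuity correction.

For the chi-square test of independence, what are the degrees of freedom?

df = (r−1)(c−1) = (2−1)·(2−1) = 1

degrees of freedom = 1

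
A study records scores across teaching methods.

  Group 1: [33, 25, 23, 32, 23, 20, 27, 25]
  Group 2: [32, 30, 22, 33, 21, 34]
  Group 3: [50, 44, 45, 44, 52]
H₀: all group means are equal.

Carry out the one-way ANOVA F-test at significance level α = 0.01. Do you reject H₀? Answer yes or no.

Group means [26.00, 28.67, 47.00], grand mean 32.368
SSB = Σnᵢ(x̄ᵢ−x̄)² = 1477.088; SSW = ΣΣ(x−x̄ᵢ)² = 361.333
MSB = 1477.088/2 = 738.5439; MSW = 361.333/16 = 22.5833
F = MSB/MSW = 32.7030
df = (2, 16)
p-value (upper-tail) = 0.00000
At α=0.01: p < α → reject H₀

reject H₀: yes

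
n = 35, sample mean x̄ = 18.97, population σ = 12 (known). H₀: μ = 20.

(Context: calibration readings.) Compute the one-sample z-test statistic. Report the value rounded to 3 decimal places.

test statistic = -0.508

SE = σ/√n = 12/√35 = 2.0284
z = (x̄−μ₀)/SE = (18.97−20)/2.0284 = -0.5078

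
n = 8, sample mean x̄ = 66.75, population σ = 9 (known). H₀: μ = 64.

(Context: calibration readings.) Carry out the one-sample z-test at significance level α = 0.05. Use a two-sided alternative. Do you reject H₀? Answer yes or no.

reject H₀: no

SE = σ/√n = 9/√8 = 3.1820
z = (x̄−μ₀)/SE = (66.75−64)/3.1820 = 0.8642
p-value (two-sided) = 0.38746
At α=0.05: p ≥ α → fail to reject H₀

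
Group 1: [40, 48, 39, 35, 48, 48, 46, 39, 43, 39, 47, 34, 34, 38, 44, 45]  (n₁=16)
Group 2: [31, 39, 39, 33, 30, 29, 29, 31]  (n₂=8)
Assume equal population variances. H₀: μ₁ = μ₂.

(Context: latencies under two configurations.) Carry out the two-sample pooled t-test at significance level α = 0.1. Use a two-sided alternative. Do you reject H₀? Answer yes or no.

reject H₀: yes

x̄₁=41.688, s₁=5.069, n₁=16
x̄₂=32.625, s₂=4.138, n₂=8
s_p² = [15·5.069² + 7·4.138²]/22 = 22.9688
SE = √(s_p²·(1/16+1/8)) = 2.0752
t = (41.688−32.625)/2.0752 = 4.3670
df = 22
p-value (two-sided) = 0.00025
At α=0.1: p < α → reject H₀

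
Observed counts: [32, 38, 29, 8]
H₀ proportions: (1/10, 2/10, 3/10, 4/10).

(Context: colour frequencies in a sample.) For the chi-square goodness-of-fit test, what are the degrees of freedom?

degrees of freedom = 3

df = k − 1 = 4 − 1 = 3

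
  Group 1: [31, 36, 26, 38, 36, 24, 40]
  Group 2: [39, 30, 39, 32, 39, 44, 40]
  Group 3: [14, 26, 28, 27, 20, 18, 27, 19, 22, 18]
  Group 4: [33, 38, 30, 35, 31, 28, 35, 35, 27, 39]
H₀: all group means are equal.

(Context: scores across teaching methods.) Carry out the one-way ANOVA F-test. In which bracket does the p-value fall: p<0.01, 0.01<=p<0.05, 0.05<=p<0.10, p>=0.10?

p-value bracket: p<0.01

Group means [33.00, 37.57, 21.90, 33.10], grand mean 30.706
SSB = Σnᵢ(x̄ᵢ−x̄)² = 1199.545; SSW = ΣΣ(x−x̄ᵢ)² = 725.514
MSB = 1199.545/3 = 399.8482; MSW = 725.514/30 = 24.1838
F = MSB/MSW = 16.5337
df = (3, 30)
p-value (upper-tail) = 0.00000
→ bracket: p<0.01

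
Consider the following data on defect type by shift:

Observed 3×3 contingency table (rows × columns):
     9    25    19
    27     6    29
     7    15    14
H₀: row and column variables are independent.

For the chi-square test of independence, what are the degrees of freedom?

degrees of freedom = 4

df = (r−1)(c−1) = (3−1)·(3−1) = 4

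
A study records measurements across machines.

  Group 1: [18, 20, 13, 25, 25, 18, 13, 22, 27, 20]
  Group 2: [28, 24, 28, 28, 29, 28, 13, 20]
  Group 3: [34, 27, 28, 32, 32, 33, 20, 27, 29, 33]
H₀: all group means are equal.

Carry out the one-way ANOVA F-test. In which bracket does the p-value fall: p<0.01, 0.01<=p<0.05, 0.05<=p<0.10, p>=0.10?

p-value bracket: p<0.01

Group means [20.10, 24.75, 29.50], grand mean 24.786
SSB = Σnᵢ(x̄ᵢ−x̄)² = 441.814; SSW = ΣΣ(x−x̄ᵢ)² = 592.900
MSB = 441.814/2 = 220.9071; MSW = 592.900/25 = 23.7160
F = MSB/MSW = 9.3147
df = (2, 25)
p-value (upper-tail) = 0.00095
→ bracket: p<0.01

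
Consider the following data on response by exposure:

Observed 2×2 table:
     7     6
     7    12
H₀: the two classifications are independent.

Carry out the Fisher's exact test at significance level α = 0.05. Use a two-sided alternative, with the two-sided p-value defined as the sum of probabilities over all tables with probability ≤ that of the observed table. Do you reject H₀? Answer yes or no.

reject H₀: no

Margins: r₁=13, r₂=19, c₁=14, c₂=18, n=32
p_obs = C(13,7)·C(19,7)/C(32,14); sum pmf over tables with pmf ≤ p_obs
p-value (two-sided) = 0.47270
At α=0.05: p ≥ α → fail to reject H₀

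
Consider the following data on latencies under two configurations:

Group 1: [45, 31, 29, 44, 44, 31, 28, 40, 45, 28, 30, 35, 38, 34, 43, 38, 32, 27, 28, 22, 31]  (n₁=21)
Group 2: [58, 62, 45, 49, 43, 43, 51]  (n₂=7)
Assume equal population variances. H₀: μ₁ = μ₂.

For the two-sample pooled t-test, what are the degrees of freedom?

degrees of freedom = 26

df = n₁ + n₂ − 2 = 21 + 7 − 2 = 26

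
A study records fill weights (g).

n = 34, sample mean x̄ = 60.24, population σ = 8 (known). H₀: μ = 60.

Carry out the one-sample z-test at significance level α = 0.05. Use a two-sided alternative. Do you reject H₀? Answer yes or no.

SE = σ/√n = 8/√34 = 1.3720
z = (x̄−μ₀)/SE = (60.24−60)/1.3720 = 0.1749
p-value (two-sided) = 0.86114
At α=0.05: p ≥ α → fail to reject H₀

reject H₀: no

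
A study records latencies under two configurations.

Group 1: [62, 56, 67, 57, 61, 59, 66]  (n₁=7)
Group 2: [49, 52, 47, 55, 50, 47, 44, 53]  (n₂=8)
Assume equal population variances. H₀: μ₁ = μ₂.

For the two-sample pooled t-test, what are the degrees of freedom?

degrees of freedom = 13

df = n₁ + n₂ − 2 = 7 + 8 − 2 = 13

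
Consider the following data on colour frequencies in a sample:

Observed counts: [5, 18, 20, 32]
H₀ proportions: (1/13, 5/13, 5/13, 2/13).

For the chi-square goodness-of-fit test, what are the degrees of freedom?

degrees of freedom = 3

df = k − 1 = 4 − 1 = 3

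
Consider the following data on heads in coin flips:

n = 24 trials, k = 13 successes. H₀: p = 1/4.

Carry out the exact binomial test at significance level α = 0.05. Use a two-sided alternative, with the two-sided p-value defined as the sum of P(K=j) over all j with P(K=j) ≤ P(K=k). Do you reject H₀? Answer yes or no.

Exact binomial: n=24, k=13, p₀=1/4=0.2500
P(X=j) = C(n,j)·p₀^j·(1−p₀)^(n−j); p = Σ P(X=j) over j with P(X=j) ≤ P(X=13)
p-value (two-sided) = 0.00310
At α=0.05: p < α → reject H₀

reject H₀: yes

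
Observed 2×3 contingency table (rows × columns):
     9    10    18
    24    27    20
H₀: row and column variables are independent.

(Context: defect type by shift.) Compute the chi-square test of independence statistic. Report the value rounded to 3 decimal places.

Row totals [37, 71], col totals [33, 37, 38], n=108
χ² = (9−11.31)²/11.31 + (10−12.68)²/12.68 + (18−13.02)²/13.02 + (24−21.69)²/21.69 + (27−24.32)²/24.32 + (20−24.98)²/24.98 = 4.4740
df = 2

test statistic = 4.474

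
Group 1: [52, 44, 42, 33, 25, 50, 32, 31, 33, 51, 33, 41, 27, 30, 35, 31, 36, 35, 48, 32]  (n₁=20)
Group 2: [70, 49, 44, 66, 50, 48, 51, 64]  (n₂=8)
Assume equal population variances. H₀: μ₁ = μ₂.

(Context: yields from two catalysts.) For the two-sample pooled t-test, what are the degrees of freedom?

degrees of freedom = 26

df = n₁ + n₂ − 2 = 20 + 8 − 2 = 26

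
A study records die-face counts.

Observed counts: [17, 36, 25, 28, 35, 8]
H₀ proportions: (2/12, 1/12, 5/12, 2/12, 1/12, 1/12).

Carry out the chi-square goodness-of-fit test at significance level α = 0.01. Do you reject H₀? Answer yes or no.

reject H₀: yes

n = 149; E_i = n·p_i = [24.83, 12.42, 62.08, 24.83, 12.42, 12.42]
χ² = (17−24.83)²/24.83 + (36−12.42)²/12.42 + (25−62.08)²/62.08 + (28−24.83)²/24.83 + (35−12.42)²/12.42 + (8−12.42)²/12.42 = 112.4631
df = 5
p-value (upper-tail) = 0.00000
At α=0.01: p < α → reject H₀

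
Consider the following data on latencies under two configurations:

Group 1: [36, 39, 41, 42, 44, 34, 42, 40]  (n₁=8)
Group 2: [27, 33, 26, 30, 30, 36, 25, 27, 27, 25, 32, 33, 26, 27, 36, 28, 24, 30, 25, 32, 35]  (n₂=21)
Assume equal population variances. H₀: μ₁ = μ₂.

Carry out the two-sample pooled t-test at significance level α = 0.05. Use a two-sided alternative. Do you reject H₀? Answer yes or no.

x̄₁=39.750, s₁=3.327, n₁=8
x̄₂=29.238, s₂=3.833, n₂=21
s_p² = [7·3.327² + 20·3.833²]/27 = 13.7522
SE = √(s_p²·(1/8+1/21)) = 1.5407
t = (39.750−29.238)/1.5407 = 6.8226
df = 27
p-value (two-sided) = 0.00000
At α=0.05: p < α → reject H₀

reject H₀: yes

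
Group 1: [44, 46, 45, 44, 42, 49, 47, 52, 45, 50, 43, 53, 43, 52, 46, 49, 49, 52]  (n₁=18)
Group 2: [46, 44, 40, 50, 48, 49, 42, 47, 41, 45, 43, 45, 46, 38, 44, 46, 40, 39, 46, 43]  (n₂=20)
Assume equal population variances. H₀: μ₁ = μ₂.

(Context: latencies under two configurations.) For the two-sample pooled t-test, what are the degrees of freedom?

degrees of freedom = 36

df = n₁ + n₂ − 2 = 18 + 20 − 2 = 36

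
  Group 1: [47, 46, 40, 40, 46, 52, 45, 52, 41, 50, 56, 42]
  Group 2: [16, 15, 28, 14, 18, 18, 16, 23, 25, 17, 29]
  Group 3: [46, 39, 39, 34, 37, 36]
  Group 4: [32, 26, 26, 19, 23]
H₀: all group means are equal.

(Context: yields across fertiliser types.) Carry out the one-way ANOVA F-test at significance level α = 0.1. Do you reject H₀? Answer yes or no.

reject H₀: yes

Group means [46.42, 19.91, 38.50, 25.20], grand mean 33.324
SSB = Σnᵢ(x̄ᵢ−x̄)² = 4527.315; SSW = ΣΣ(x−x̄ᵢ)² = 766.126
MSB = 4527.315/3 = 1509.1051; MSW = 766.126/30 = 25.5375
F = MSB/MSW = 59.0936
df = (3, 30)
p-value (upper-tail) = 0.00000
At α=0.1: p < α → reject H₀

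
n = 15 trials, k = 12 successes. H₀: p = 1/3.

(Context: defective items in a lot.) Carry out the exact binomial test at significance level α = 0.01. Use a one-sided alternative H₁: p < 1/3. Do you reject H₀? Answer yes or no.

reject H₀: no

Exact binomial: n=15, k=12, p₀=1/3=0.3333
P(X≤12) from Σ C(n,i)·p₀^i·(1−p₀)^(n−i)
p-value (one-sided, H₁ less) = 0.99997
At α=0.01: p ≥ α → fail to reject H₀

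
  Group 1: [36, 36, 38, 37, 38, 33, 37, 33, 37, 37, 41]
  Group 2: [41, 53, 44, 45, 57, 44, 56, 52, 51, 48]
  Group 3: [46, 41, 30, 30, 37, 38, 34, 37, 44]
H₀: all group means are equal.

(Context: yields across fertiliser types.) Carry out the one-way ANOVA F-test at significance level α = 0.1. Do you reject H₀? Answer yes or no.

reject H₀: yes

Group means [36.64, 49.10, 37.44], grand mean 41.033
SSB = Σnᵢ(x̄ᵢ−x̄)² = 979.299; SSW = ΣΣ(x−x̄ᵢ)² = 575.668
MSB = 979.299/2 = 489.6495; MSW = 575.668/27 = 21.3210
F = MSB/MSW = 22.9656
df = (2, 27)
p-value (upper-tail) = 0.00000
At α=0.1: p < α → reject H₀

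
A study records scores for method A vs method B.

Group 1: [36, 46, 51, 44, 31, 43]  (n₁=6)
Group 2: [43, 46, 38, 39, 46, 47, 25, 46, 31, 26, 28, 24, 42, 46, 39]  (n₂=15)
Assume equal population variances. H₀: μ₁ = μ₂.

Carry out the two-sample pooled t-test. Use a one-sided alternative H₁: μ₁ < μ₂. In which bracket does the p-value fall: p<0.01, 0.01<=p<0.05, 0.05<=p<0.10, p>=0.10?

p-value bracket: p>=0.10

x̄₁=41.833, s₁=7.195, n₁=6
x̄₂=37.733, s₂=8.606, n₂=15
s_p² = [5·7.195² + 14·8.606²]/19 = 68.1982
SE = √(s_p²·(1/6+1/15)) = 3.9891
t = (41.833−37.733)/3.9891 = 1.0278
df = 19
p-value (one-sided, H₁ less) = 0.84152
→ bracket: p>=0.10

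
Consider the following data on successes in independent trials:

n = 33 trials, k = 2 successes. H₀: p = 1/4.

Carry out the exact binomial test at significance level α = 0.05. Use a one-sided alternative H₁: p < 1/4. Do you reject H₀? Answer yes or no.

Exact binomial: n=33, k=2, p₀=1/4=0.2500
P(X≤2) from Σ C(n,i)·p₀^i·(1−p₀)^(n−i)
p-value (one-sided, H₁ less) = 0.00532
At α=0.05: p < α → reject H₀

reject H₀: yes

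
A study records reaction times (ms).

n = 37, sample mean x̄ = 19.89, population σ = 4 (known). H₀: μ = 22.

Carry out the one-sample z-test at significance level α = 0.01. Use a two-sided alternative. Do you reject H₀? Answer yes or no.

SE = σ/√n = 4/√37 = 0.6576
z = (x̄−μ₀)/SE = (19.89−22)/0.6576 = -3.2087
p-value (two-sided) = 0.00133
At α=0.01: p < α → reject H₀

reject H₀: yes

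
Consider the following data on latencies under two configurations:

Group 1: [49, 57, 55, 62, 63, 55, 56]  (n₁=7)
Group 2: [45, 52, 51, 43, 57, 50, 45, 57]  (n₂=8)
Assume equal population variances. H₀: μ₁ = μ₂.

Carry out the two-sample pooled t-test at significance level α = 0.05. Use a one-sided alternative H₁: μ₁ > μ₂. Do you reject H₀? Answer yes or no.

reject H₀: yes

x̄₁=56.714, s₁=4.716, n₁=7
x̄₂=50.000, s₂=5.372, n₂=8
s_p² = [6·4.716² + 7·5.372²]/13 = 25.8022
SE = √(s_p²·(1/7+1/8)) = 2.6289
t = (56.714−50.000)/2.6289 = 2.5540
df = 13
p-value (one-sided, H₁ greater) = 0.01201
At α=0.05: p < α → reject H₀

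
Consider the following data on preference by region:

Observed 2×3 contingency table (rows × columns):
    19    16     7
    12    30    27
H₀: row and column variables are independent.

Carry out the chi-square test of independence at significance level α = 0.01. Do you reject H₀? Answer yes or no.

reject H₀: yes

Row totals [42, 69], col totals [31, 46, 34], n=111
χ² = (19−11.73)²/11.73 + (16−17.41)²/17.41 + (7−12.86)²/12.86 + (12−19.27)²/19.27 + (30−28.59)²/28.59 + (27−21.14)²/21.14 = 11.7329
df = 2
p-value (upper-tail) = 0.00283
At α=0.01: p < α → reject H₀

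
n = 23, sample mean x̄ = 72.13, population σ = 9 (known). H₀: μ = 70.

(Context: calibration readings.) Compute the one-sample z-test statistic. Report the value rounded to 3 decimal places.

test statistic = 1.135

SE = σ/√n = 9/√23 = 1.8766
z = (x̄−μ₀)/SE = (72.13−70)/1.8766 = 1.1350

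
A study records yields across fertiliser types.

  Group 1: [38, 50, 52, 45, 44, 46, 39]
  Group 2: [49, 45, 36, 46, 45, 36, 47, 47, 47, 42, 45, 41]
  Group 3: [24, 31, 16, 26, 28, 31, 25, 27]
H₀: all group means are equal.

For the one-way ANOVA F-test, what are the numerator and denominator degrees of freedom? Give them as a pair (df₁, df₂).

k = 3 groups, N = 27 total
df = (k−1, N−k) = (3−1, 27−3) = (2, 24)

degrees of freedom = [2, 24]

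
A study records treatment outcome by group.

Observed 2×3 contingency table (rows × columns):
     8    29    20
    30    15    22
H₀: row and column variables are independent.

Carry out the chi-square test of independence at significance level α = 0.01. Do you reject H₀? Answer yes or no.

reject H₀: yes

Row totals [57, 67], col totals [38, 44, 42], n=124
χ² = (8−17.47)²/17.47 + (29−20.23)²/20.23 + (20−19.31)²/19.31 + (30−20.53)²/20.53 + (15−23.77)²/23.77 + (22−22.69)²/22.69 = 16.5881
df = 2
p-value (upper-tail) = 0.00025
At α=0.01: p < α → reject H₀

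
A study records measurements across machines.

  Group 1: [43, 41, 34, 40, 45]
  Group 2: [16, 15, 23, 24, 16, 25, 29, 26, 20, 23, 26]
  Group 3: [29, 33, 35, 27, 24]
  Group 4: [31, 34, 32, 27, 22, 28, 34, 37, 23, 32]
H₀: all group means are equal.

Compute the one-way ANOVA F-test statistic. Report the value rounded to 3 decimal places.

test statistic = 18.588

Group means [40.60, 22.09, 29.60, 30.00], grand mean 28.839
SSB = Σnᵢ(x̄ᵢ−x̄)² = 1208.884; SSW = ΣΣ(x−x̄ᵢ)² = 585.309
MSB = 1208.884/3 = 402.9615; MSW = 585.309/27 = 21.6781
F = MSB/MSW = 18.5884
df = (3, 27)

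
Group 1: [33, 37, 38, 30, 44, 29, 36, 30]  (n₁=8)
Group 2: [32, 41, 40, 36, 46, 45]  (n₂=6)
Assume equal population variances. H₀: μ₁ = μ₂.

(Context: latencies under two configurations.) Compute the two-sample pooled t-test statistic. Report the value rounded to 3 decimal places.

x̄₁=34.625, s₁=5.125, n₁=8
x̄₂=40.000, s₂=5.329, n₂=6
s_p² = [7·5.125² + 5·5.329²]/12 = 27.1562
SE = √(s_p²·(1/8+1/6)) = 2.8144
t = (34.625−40.000)/2.8144 = -1.9099
df = 12

test statistic = -1.910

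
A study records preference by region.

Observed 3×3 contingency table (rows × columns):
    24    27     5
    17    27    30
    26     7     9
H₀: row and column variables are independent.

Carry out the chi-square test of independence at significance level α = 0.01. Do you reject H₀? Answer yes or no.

Row totals [56, 74, 42], col totals [67, 61, 44], n=172
χ² = (24−21.81)²/21.81 + (27−19.86)²/19.86 + (5−14.33)²/14.33 + (17−28.83)²/28.83 + (27−26.24)²/26.24 + (30−18.93)²/18.93 + (26−16.36)²/16.36 + (7−14.90)²/14.90 + (9−10.74)²/10.74 = 30.3504
df = 4
p-value (upper-tail) = 0.00000
At α=0.01: p < α → reject H₀

reject H₀: yes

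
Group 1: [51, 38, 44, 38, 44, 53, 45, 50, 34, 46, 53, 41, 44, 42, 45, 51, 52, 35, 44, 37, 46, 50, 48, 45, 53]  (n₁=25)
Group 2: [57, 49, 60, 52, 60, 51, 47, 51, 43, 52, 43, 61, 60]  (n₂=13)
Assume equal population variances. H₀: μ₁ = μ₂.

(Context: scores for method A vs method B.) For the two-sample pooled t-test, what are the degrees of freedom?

df = n₁ + n₂ − 2 = 25 + 13 − 2 = 36

degrees of freedom = 36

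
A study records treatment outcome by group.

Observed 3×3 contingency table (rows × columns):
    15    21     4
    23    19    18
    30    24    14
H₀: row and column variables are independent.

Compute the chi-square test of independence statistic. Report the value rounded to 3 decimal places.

Row totals [40, 60, 68], col totals [68, 64, 36], n=168
χ² = (15−16.19)²/16.19 + (21−15.24)²/15.24 + (4−8.57)²/8.57 + (23−24.29)²/24.29 + (19−22.86)²/22.86 + (18−12.86)²/12.86 + (30−27.52)²/27.52 + (24−25.90)²/25.90 + (14−14.57)²/14.57 = 7.8657
df = 4

test statistic = 7.866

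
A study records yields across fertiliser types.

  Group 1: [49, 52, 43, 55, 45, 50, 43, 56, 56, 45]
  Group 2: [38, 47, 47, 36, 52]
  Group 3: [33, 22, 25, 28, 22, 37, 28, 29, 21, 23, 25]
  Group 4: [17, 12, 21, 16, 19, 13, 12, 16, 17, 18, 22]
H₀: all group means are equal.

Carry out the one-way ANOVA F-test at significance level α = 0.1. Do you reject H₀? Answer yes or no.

Group means [49.40, 44.00, 26.64, 16.64], grand mean 32.162
SSB = Σnᵢ(x̄ᵢ−x̄)² = 6659.536; SSW = ΣΣ(x−x̄ᵢ)² = 791.491
MSB = 6659.536/3 = 2219.8454; MSW = 791.491/33 = 23.9846
F = MSB/MSW = 92.5530
df = (3, 33)
p-value (upper-tail) = 0.00000
At α=0.1: p < α → reject H₀

reject H₀: yes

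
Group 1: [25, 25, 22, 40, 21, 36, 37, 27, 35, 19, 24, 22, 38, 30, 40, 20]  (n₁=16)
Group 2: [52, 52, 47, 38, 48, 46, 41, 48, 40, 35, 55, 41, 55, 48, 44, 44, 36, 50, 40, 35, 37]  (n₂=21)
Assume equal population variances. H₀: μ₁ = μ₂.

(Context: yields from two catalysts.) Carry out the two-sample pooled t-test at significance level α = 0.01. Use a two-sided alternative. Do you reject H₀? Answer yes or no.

reject H₀: yes

x̄₁=28.812, s₁=7.644, n₁=16
x̄₂=44.381, s₂=6.422, n₂=21
s_p² = [15·7.644² + 20·6.422²]/35 = 48.6111
SE = √(s_p²·(1/16+1/21)) = 2.3137
t = (28.812−44.381)/2.3137 = -6.7289
df = 35
p-value (two-sided) = 0.00000
At α=0.01: p < α → reject H₀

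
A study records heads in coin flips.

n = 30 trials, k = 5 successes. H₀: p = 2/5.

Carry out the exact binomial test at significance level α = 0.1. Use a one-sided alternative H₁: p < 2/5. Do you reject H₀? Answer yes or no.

reject H₀: yes

Exact binomial: n=30, k=5, p₀=2/5=0.4000
P(X≤5) from Σ C(n,i)·p₀^i·(1−p₀)^(n−i)
p-value (one-sided, H₁ less) = 0.00566
At α=0.1: p < α → reject H₀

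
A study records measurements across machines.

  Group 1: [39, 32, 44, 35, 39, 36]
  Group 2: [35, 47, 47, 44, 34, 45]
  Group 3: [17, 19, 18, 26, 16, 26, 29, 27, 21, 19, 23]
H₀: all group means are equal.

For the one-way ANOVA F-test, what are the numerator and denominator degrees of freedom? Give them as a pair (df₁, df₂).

k = 3 groups, N = 23 total
df = (k−1, N−k) = (3−1, 23−3) = (2, 20)

degrees of freedom = [2, 20]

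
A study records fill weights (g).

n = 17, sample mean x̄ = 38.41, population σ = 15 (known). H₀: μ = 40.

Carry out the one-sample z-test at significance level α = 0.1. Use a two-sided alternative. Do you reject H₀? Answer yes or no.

reject H₀: no

SE = σ/√n = 15/√17 = 3.6380
z = (x̄−μ₀)/SE = (38.41−40)/3.6380 = -0.4370
p-value (two-sided) = 0.66208
At α=0.1: p ≥ α → fail to reject H₀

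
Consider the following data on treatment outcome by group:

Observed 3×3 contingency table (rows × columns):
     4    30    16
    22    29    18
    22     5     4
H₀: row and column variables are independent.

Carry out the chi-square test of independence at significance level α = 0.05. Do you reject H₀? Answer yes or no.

reject H₀: yes

Row totals [50, 69, 31], col totals [48, 64, 38], n=150
χ² = (4−16.00)²/16.00 + (30−21.33)²/21.33 + (16−12.67)²/12.67 + (22−22.08)²/22.08 + (29−29.44)²/29.44 + (18−17.48)²/17.48 + (22−9.92)²/9.92 + (5−13.23)²/13.23 + (4−7.85)²/7.85 = 35.1382
df = 4
p-value (upper-tail) = 0.00000
At α=0.05: p < α → reject H₀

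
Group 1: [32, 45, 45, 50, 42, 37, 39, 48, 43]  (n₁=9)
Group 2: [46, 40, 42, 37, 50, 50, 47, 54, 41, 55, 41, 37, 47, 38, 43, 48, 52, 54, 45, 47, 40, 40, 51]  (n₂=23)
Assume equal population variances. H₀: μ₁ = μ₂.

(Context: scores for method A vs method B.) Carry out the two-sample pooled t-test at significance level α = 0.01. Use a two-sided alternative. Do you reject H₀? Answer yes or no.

reject H₀: no

x̄₁=42.333, s₁=5.612, n₁=9
x̄₂=45.435, s₂=5.688, n₂=23
s_p² = [8·5.612² + 22·5.688²]/30 = 32.1217
SE = √(s_p²·(1/9+1/23)) = 2.2284
t = (42.333−45.435)/2.2284 = -1.3918
df = 30
p-value (two-sided) = 0.17422
At α=0.01: p ≥ α → fail to reject H₀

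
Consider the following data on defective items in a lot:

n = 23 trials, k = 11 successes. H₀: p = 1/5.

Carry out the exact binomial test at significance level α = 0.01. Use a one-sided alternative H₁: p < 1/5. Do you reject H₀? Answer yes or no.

reject H₀: no

Exact binomial: n=23, k=11, p₀=1/5=0.2000
P(X≤11) from Σ C(n,i)·p₀^i·(1−p₀)^(n−i)
p-value (one-sided, H₁ less) = 0.99940
At α=0.01: p ≥ α → fail to reject H₀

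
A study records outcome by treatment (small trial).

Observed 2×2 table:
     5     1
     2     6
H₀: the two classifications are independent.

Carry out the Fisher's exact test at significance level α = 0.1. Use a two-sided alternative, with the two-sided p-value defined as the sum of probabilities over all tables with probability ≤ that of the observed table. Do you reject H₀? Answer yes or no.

Margins: r₁=6, r₂=8, c₁=7, c₂=7, n=14
p_obs = C(6,5)·C(8,2)/C(14,7); sum pmf over tables with pmf ≤ p_obs
p-value (two-sided) = 0.10256
At α=0.1: p ≥ α → fail to reject H₀

reject H₀: no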